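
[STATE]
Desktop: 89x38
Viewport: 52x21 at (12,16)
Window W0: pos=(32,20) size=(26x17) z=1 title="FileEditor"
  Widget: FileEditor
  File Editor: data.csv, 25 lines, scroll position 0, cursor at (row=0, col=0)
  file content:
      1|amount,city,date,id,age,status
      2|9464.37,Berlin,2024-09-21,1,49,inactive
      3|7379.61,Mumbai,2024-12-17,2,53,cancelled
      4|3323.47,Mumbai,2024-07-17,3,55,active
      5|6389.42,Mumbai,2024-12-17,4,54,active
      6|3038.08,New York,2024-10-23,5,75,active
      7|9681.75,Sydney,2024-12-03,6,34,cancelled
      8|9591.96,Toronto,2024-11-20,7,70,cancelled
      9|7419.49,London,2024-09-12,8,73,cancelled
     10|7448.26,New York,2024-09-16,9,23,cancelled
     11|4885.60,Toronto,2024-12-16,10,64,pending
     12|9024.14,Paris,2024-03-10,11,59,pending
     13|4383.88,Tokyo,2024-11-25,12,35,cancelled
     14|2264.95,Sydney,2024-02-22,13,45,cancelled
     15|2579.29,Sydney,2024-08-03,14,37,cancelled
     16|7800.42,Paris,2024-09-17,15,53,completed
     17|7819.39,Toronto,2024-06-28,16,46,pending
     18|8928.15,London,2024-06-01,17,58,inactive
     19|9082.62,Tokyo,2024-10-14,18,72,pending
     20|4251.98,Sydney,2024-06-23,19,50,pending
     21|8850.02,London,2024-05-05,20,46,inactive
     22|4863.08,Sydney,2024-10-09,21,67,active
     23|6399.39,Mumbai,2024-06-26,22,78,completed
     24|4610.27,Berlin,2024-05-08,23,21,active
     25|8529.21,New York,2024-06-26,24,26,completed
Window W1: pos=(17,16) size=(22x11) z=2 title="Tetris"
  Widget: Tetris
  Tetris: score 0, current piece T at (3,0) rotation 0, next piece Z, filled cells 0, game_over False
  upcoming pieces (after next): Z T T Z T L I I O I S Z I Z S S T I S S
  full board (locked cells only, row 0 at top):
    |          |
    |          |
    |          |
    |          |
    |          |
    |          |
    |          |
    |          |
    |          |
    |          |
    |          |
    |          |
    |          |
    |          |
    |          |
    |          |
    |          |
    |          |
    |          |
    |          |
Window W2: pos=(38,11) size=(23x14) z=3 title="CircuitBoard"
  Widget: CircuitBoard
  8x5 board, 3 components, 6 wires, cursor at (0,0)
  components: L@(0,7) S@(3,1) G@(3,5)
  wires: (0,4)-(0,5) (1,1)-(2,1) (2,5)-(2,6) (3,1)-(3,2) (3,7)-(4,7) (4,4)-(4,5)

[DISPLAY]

     ┏━━━━━━━━━━━━━━━━━━━━┃                     ┃   
     ┃ Tetris             ┃1       ·            ┃   
     ┠────────────────────┃        │            ┃   
     ┃          │Next:    ┃2       ·            ┃   
     ┃          │▓▓       ┃                     ┃   
     ┃          │ ▓▓      ┃3       S ─ ·        ┃   
     ┃          │         ┃                     ┃   
     ┃          │         ┃4                   ·┃   
     ┃          │         ┗━━━━━━━━━━━━━━━━━━━━━┛   
     ┃          │Score:   ┃1,Mumbai,2024-12-░┃      
     ┗━━━━━━━━━━━━━━━━━━━━┛7,Mumbai,2024-07-░┃      
                    ┃6389.42,Mumbai,2024-12-░┃      
                    ┃3038.08,New York,2024-1░┃      
                    ┃9681.75,Sydney,2024-12-░┃      
                    ┃9591.96,Toronto,2024-11░┃      
                    ┃7419.49,London,2024-09-░┃      
                    ┃7448.26,New York,2024-0░┃      
                    ┃4885.60,Toronto,2024-12░┃      
                    ┃9024.14,Paris,2024-03-1░┃      
                    ┃4383.88,Tokyo,2024-11-2▼┃      
                    ┗━━━━━━━━━━━━━━━━━━━━━━━━┛      


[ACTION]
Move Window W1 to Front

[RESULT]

     ┏━━━━━━━━━━━━━━━━━━━━┓                     ┃   
     ┃ Tetris             ┃1       ·            ┃   
     ┠────────────────────┨        │            ┃   
     ┃          │Next:    ┃2       ·            ┃   
     ┃          │▓▓       ┃                     ┃   
     ┃          │ ▓▓      ┃3       S ─ ·        ┃   
     ┃          │         ┃                     ┃   
     ┃          │         ┃4                   ·┃   
     ┃          │         ┃━━━━━━━━━━━━━━━━━━━━━┛   
     ┃          │Score:   ┃1,Mumbai,2024-12-░┃      
     ┗━━━━━━━━━━━━━━━━━━━━┛7,Mumbai,2024-07-░┃      
                    ┃6389.42,Mumbai,2024-12-░┃      
                    ┃3038.08,New York,2024-1░┃      
                    ┃9681.75,Sydney,2024-12-░┃      
                    ┃9591.96,Toronto,2024-11░┃      
                    ┃7419.49,London,2024-09-░┃      
                    ┃7448.26,New York,2024-0░┃      
                    ┃4885.60,Toronto,2024-12░┃      
                    ┃9024.14,Paris,2024-03-1░┃      
                    ┃4383.88,Tokyo,2024-11-2▼┃      
                    ┗━━━━━━━━━━━━━━━━━━━━━━━━┛      


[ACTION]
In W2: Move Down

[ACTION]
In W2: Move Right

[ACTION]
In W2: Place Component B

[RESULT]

     ┏━━━━━━━━━━━━━━━━━━━━┓                     ┃   
     ┃ Tetris             ┃1      [B]           ┃   
     ┠────────────────────┨        │            ┃   
     ┃          │Next:    ┃2       ·            ┃   
     ┃          │▓▓       ┃                     ┃   
     ┃          │ ▓▓      ┃3       S ─ ·        ┃   
     ┃          │         ┃                     ┃   
     ┃          │         ┃4                   ·┃   
     ┃          │         ┃━━━━━━━━━━━━━━━━━━━━━┛   
     ┃          │Score:   ┃1,Mumbai,2024-12-░┃      
     ┗━━━━━━━━━━━━━━━━━━━━┛7,Mumbai,2024-07-░┃      
                    ┃6389.42,Mumbai,2024-12-░┃      
                    ┃3038.08,New York,2024-1░┃      
                    ┃9681.75,Sydney,2024-12-░┃      
                    ┃9591.96,Toronto,2024-11░┃      
                    ┃7419.49,London,2024-09-░┃      
                    ┃7448.26,New York,2024-0░┃      
                    ┃4885.60,Toronto,2024-12░┃      
                    ┃9024.14,Paris,2024-03-1░┃      
                    ┃4383.88,Tokyo,2024-11-2▼┃      
                    ┗━━━━━━━━━━━━━━━━━━━━━━━━┛      


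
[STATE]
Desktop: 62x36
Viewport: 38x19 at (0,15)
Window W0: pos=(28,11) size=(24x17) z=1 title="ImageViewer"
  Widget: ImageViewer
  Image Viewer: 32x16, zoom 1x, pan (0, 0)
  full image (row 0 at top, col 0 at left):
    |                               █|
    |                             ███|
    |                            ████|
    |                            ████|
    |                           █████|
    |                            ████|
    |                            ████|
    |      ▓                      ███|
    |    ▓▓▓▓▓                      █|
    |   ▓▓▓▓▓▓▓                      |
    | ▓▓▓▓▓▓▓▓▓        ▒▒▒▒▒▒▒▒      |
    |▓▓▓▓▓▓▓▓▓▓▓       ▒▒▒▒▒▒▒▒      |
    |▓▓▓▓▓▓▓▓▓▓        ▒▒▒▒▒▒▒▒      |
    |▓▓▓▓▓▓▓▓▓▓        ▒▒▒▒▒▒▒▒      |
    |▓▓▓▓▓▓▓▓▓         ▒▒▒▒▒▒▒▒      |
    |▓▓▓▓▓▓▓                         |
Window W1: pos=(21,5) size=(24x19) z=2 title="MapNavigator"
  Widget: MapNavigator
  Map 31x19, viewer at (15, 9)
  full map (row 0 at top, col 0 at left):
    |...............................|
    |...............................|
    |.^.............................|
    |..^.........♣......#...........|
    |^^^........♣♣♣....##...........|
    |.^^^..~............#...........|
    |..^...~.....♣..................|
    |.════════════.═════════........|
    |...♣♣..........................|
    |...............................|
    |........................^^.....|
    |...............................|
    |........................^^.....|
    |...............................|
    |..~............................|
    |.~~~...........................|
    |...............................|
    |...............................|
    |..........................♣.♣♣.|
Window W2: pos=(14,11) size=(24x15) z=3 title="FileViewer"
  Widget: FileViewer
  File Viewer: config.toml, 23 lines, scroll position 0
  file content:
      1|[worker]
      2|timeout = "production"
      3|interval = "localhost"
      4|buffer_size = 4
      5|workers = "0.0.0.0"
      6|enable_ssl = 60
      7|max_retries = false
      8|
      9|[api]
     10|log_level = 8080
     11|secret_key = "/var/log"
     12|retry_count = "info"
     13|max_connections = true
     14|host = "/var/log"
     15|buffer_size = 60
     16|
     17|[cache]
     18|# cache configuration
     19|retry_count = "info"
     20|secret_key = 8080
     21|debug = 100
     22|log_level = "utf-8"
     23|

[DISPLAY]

              ┃timeout = "production█┃
              ┃interval = "localhost░┃
              ┃buffer_size = 4      ░┃
              ┃workers = "0.0.0.0"  ░┃
              ┃enable_ssl = 60      ░┃
              ┃max_retries = false  ░┃
              ┃                     ░┃
              ┃[api]                ░┃
              ┃log_level = 8080     ░┃
              ┃secret_key = "/var/lo▼┃
              ┗━━━━━━━━━━━━━━━━━━━━━━┛
                            ┃▓▓▓▓▓▓▓▓▓
                            ┗━━━━━━━━━
                                      
                                      
                                      
                                      
                                      
                                      


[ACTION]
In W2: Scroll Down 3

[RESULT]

              ┃workers = "0.0.0.0"  ░┃
              ┃enable_ssl = 60      ░┃
              ┃max_retries = false  █┃
              ┃                     ░┃
              ┃[api]                ░┃
              ┃log_level = 8080     ░┃
              ┃secret_key = "/var/lo░┃
              ┃retry_count = "info" ░┃
              ┃max_connections = tru░┃
              ┃host = "/var/log"    ▼┃
              ┗━━━━━━━━━━━━━━━━━━━━━━┛
                            ┃▓▓▓▓▓▓▓▓▓
                            ┗━━━━━━━━━
                                      
                                      
                                      
                                      
                                      
                                      


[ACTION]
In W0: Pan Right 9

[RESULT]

              ┃workers = "0.0.0.0"  ░┃
              ┃enable_ssl = 60      ░┃
              ┃max_retries = false  █┃
              ┃                     ░┃
              ┃[api]                ░┃
              ┃log_level = 8080     ░┃
              ┃secret_key = "/var/lo░┃
              ┃retry_count = "info" ░┃
              ┃max_connections = tru░┃
              ┃host = "/var/log"    ▼┃
              ┗━━━━━━━━━━━━━━━━━━━━━━┛
                            ┃▓        
                            ┗━━━━━━━━━
                                      
                                      
                                      
                                      
                                      
                                      


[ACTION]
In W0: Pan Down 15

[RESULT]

              ┃workers = "0.0.0.0"  ░┃
              ┃enable_ssl = 60      ░┃
              ┃max_retries = false  █┃
              ┃                     ░┃
              ┃[api]                ░┃
              ┃log_level = 8080     ░┃
              ┃secret_key = "/var/lo░┃
              ┃retry_count = "info" ░┃
              ┃max_connections = tru░┃
              ┃host = "/var/log"    ▼┃
              ┗━━━━━━━━━━━━━━━━━━━━━━┛
                            ┃         
                            ┗━━━━━━━━━
                                      
                                      
                                      
                                      
                                      
                                      


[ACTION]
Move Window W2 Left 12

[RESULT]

  ┃workers = "0.0.0.0"  ░┃.......@....
  ┃enable_ssl = 60      ░┃............
  ┃max_retries = false  █┃............
  ┃                     ░┃............
  ┃[api]                ░┃............
  ┃log_level = 8080     ░┃............
  ┃secret_key = "/var/lo░┃............
  ┃retry_count = "info" ░┃............
  ┃max_connections = tru░┃━━━━━━━━━━━━
  ┃host = "/var/log"    ▼┃  ┃         
  ┗━━━━━━━━━━━━━━━━━━━━━━┛  ┃         
                            ┃         
                            ┗━━━━━━━━━
                                      
                                      
                                      
                                      
                                      
                                      


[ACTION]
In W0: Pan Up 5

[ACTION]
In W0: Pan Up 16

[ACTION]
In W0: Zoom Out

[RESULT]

  ┃workers = "0.0.0.0"  ░┃.......@....
  ┃enable_ssl = 60      ░┃............
  ┃max_retries = false  █┃............
  ┃                     ░┃............
  ┃[api]                ░┃............
  ┃log_level = 8080     ░┃............
  ┃secret_key = "/var/lo░┃............
  ┃retry_count = "info" ░┃............
  ┃max_connections = tru░┃━━━━━━━━━━━━
  ┃host = "/var/log"    ▼┃  ┃▓        
  ┗━━━━━━━━━━━━━━━━━━━━━━┛  ┃▓▓       
                            ┃▓        
                            ┗━━━━━━━━━
                                      
                                      
                                      
                                      
                                      
                                      


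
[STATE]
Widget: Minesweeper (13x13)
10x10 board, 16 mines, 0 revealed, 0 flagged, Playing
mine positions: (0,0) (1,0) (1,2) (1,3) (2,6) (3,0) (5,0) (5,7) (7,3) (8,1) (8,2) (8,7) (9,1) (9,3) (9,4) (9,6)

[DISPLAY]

■■■■■■■■■■   
■■■■■■■■■■   
■■■■■■■■■■   
■■■■■■■■■■   
■■■■■■■■■■   
■■■■■■■■■■   
■■■■■■■■■■   
■■■■■■■■■■   
■■■■■■■■■■   
■■■■■■■■■■   
             
             
             


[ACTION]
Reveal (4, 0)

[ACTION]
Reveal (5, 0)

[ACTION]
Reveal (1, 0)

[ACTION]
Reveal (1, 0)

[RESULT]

✹■■■■■■■■■   
✹■✹✹■■■■■■   
■■■■■■✹■■■   
✹■■■■■■■■■   
2■■■■■■■■■   
✹■■■■■■✹■■   
■■■■■■■■■■   
■■■✹■■■■■■   
■✹✹■■■■✹■■   
■✹■✹✹■✹■■■   
             
             
             


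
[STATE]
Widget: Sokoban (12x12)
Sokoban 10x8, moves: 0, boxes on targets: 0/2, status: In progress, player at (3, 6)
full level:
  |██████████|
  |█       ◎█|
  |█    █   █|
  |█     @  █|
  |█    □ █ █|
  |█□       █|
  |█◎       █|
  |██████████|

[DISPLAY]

██████████  
█       ◎█  
█    █   █  
█     @  █  
█    □ █ █  
█□       █  
█◎       █  
██████████  
Moves: 0  0/
            
            
            


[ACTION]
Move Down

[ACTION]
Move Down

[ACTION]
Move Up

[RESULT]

██████████  
█       ◎█  
█    █   █  
█        █  
█    □@█ █  
█□       █  
█◎       █  
██████████  
Moves: 3  0/
            
            
            


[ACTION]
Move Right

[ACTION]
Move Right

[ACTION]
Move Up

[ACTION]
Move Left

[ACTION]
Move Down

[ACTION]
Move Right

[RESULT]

██████████  
█       ◎█  
█    █   █  
█        █  
█     @█ █  
█□   □   █  
█◎       █  
██████████  
Moves: 7  0/
            
            
            


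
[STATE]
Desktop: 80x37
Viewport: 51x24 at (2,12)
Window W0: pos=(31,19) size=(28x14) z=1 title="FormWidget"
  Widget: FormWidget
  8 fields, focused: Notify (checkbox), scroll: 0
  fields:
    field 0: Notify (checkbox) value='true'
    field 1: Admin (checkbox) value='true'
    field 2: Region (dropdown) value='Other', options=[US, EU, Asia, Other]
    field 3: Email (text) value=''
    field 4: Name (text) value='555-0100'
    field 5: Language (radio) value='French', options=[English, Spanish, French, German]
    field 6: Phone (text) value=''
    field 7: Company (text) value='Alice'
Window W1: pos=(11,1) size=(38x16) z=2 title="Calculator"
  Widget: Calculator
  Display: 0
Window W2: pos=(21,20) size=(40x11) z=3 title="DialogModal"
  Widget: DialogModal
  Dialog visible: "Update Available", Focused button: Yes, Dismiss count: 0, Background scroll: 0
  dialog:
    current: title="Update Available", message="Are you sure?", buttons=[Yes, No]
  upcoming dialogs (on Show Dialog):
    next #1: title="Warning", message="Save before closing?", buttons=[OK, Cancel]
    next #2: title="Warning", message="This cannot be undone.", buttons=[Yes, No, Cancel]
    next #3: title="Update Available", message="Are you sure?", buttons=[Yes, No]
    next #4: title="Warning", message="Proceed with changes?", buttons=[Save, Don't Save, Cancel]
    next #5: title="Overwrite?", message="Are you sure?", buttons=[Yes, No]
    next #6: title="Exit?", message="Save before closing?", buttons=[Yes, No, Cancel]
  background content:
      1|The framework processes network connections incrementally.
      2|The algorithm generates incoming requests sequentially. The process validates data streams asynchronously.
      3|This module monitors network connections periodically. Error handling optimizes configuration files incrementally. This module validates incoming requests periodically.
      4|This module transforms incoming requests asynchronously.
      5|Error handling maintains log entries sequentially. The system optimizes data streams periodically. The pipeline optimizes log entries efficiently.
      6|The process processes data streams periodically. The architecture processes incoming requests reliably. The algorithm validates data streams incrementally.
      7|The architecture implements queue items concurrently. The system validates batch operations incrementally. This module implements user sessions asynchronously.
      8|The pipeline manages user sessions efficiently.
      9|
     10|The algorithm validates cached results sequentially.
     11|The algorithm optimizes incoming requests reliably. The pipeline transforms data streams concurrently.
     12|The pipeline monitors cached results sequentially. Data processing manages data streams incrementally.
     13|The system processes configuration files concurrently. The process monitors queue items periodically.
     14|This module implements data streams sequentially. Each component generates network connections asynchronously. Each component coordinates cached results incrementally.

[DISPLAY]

         ┃│ 0 │ . │ = │ + │                   ┃    
         ┃├───┼───┼───┼───┤                   ┃    
         ┃│ C │ MC│ MR│ M+│                   ┃    
         ┃└───┴───┴───┴───┘                   ┃    
         ┗━━━━━━━━━━━━━━━━━━━━━━━━━━━━━━━━━━━━┛    
                                                   
                                                   
                             ┏━━━━━━━━━━━━━━━━━━━━━
                   ┏━━━━━━━━━━━━━━━━━━━━━━━━━━━━━━━
                   ┃ DialogModal                   
                   ┠───────────────────────────────
                   ┃The framework processes network
                   ┃The algor┌──────────────────┐in
                   ┃This modu│ Update Available │co
                   ┃This modu│  Are you sure?   │ng
                   ┃Error han│    [Yes]  No     │en
                   ┃The proce└──────────────────┘re
                   ┃The architecture implements que
                   ┗━━━━━━━━━━━━━━━━━━━━━━━━━━━━━━━
                             ┃                     
                             ┗━━━━━━━━━━━━━━━━━━━━━
                                                   
                                                   
                                                   


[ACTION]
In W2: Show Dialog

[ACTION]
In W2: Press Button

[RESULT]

         ┃│ 0 │ . │ = │ + │                   ┃    
         ┃├───┼───┼───┼───┤                   ┃    
         ┃│ C │ MC│ MR│ M+│                   ┃    
         ┃└───┴───┴───┴───┘                   ┃    
         ┗━━━━━━━━━━━━━━━━━━━━━━━━━━━━━━━━━━━━┛    
                                                   
                                                   
                             ┏━━━━━━━━━━━━━━━━━━━━━
                   ┏━━━━━━━━━━━━━━━━━━━━━━━━━━━━━━━
                   ┃ DialogModal                   
                   ┠───────────────────────────────
                   ┃The framework processes network
                   ┃The algorithm generates incomin
                   ┃This module monitors network co
                   ┃This module transforms incoming
                   ┃Error handling maintains log en
                   ┃The process processes data stre
                   ┃The architecture implements que
                   ┗━━━━━━━━━━━━━━━━━━━━━━━━━━━━━━━
                             ┃                     
                             ┗━━━━━━━━━━━━━━━━━━━━━
                                                   
                                                   
                                                   


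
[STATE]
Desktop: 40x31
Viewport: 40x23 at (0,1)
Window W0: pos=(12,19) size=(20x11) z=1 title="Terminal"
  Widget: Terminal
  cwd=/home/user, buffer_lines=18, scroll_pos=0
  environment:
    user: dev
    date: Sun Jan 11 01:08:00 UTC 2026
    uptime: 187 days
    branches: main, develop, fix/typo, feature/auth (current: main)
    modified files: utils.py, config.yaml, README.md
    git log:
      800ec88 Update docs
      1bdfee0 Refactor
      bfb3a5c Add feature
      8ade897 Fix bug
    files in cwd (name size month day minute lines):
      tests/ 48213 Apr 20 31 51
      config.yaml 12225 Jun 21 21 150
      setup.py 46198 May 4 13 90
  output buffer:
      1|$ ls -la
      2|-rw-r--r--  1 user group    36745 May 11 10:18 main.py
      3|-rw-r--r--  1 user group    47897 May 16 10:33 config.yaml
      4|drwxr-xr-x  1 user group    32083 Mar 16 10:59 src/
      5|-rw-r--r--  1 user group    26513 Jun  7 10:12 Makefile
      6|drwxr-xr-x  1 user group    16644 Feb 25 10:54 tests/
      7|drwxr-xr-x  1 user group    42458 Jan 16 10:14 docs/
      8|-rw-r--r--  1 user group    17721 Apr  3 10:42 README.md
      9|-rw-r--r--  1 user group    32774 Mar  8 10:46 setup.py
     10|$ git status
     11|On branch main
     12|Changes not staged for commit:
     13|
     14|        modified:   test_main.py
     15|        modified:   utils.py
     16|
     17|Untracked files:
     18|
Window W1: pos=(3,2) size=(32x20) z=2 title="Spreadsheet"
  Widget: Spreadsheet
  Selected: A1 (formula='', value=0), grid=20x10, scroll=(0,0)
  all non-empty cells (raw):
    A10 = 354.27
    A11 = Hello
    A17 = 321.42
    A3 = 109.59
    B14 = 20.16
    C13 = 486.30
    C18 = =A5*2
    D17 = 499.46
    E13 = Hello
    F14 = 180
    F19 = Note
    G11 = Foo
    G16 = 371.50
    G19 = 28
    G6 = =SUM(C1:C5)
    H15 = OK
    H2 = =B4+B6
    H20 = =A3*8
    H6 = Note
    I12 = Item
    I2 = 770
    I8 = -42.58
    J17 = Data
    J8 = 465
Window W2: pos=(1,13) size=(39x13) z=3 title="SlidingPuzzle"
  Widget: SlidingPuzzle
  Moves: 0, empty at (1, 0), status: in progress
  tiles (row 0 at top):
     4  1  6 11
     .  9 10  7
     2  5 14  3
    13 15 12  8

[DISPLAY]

                                        
   ┏━━━━━━━━━━━━━━━━━━━━━━━━━━━━━━┓     
   ┃ Spreadsheet                  ┃     
   ┠──────────────────────────────┨     
   ┃A1:                           ┃     
   ┃       A       B       C      ┃     
   ┃------------------------------┃     
   ┃  1      [0]       0       0  ┃     
   ┃  2        0       0       0  ┃     
   ┃  3   109.59       0       0  ┃     
   ┃  4        0       0       0  ┃     
   ┃  5        0       0       0  ┃     
 ┏━━━━━━━━━━━━━━━━━━━━━━━━━━━━━━━━━━━━━┓
 ┃ SlidingPuzzle                       ┃
 ┠─────────────────────────────────────┨
 ┃┌────┬────┬────┬────┐                ┃
 ┃│  4 │  1 │  6 │ 11 │                ┃
 ┃├────┼────┼────┼────┤                ┃
 ┃│    │  9 │ 10 │  7 │                ┃
 ┃├────┼────┼────┼────┤                ┃
 ┃│  2 │  5 │ 14 │  3 │                ┃
 ┃├────┼────┼────┼────┤                ┃
 ┃│ 13 │ 15 │ 12 │  8 │                ┃


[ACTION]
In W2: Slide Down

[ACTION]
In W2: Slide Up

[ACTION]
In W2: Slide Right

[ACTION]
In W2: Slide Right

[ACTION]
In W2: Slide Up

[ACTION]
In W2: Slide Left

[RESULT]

                                        
   ┏━━━━━━━━━━━━━━━━━━━━━━━━━━━━━━┓     
   ┃ Spreadsheet                  ┃     
   ┠──────────────────────────────┨     
   ┃A1:                           ┃     
   ┃       A       B       C      ┃     
   ┃------------------------------┃     
   ┃  1      [0]       0       0  ┃     
   ┃  2        0       0       0  ┃     
   ┃  3   109.59       0       0  ┃     
   ┃  4        0       0       0  ┃     
   ┃  5        0       0       0  ┃     
 ┏━━━━━━━━━━━━━━━━━━━━━━━━━━━━━━━━━━━━━┓
 ┃ SlidingPuzzle                       ┃
 ┠─────────────────────────────────────┨
 ┃┌────┬────┬────┬────┐                ┃
 ┃│  4 │  1 │  6 │ 11 │                ┃
 ┃├────┼────┼────┼────┤                ┃
 ┃│  2 │  9 │ 10 │  7 │                ┃
 ┃├────┼────┼────┼────┤                ┃
 ┃│  5 │    │ 14 │  3 │                ┃
 ┃├────┼────┼────┼────┤                ┃
 ┃│ 13 │ 15 │ 12 │  8 │                ┃


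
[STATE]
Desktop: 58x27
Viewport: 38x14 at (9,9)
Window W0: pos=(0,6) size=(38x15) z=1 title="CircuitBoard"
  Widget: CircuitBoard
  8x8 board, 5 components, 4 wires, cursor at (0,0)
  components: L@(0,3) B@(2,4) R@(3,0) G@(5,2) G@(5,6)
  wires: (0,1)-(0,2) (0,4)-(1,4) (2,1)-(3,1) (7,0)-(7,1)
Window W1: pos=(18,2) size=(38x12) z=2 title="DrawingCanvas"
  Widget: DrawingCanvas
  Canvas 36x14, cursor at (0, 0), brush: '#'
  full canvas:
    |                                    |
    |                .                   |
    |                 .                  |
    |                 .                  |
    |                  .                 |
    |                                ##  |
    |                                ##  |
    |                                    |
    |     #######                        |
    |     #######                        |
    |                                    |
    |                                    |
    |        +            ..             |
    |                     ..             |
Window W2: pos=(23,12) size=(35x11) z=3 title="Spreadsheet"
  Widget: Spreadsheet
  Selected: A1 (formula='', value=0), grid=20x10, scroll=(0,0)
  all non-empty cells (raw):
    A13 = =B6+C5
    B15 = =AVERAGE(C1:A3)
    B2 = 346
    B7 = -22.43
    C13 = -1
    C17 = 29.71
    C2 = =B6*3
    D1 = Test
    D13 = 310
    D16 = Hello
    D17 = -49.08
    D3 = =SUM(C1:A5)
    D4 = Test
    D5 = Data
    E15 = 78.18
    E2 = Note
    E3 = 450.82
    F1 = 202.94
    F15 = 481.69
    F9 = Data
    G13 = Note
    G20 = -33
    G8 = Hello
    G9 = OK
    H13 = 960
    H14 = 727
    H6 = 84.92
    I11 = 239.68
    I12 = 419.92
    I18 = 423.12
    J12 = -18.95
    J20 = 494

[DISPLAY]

 3 4 5 6 ┃                  .         
· ─ ·   L┃                            
         ┃                            
         ┃    ┏━━━━━━━━━━━━━━━━━━━━━━━
         ┗━━━━┃ Spreadsheet           
·           B ┠───────────────────────
│             ┃A1:                    
·             ┃       A       B       
              ┃-----------------------
              ┃  1      [0]       0   
              ┃  2        0     346   
━━━━━━━━━━━━━━┃  3        0       0   
              ┃  4        0       0   
              ┗━━━━━━━━━━━━━━━━━━━━━━━


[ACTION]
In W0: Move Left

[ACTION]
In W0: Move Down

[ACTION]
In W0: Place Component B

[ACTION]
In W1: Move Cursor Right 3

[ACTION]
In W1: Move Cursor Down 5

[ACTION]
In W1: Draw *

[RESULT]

 3 4 5 6 ┃                  .         
· ─ ·   L┃   *                        
         ┃                            
         ┃    ┏━━━━━━━━━━━━━━━━━━━━━━━
         ┗━━━━┃ Spreadsheet           
·           B ┠───────────────────────
│             ┃A1:                    
·             ┃       A       B       
              ┃-----------------------
              ┃  1      [0]       0   
              ┃  2        0     346   
━━━━━━━━━━━━━━┃  3        0       0   
              ┃  4        0       0   
              ┗━━━━━━━━━━━━━━━━━━━━━━━


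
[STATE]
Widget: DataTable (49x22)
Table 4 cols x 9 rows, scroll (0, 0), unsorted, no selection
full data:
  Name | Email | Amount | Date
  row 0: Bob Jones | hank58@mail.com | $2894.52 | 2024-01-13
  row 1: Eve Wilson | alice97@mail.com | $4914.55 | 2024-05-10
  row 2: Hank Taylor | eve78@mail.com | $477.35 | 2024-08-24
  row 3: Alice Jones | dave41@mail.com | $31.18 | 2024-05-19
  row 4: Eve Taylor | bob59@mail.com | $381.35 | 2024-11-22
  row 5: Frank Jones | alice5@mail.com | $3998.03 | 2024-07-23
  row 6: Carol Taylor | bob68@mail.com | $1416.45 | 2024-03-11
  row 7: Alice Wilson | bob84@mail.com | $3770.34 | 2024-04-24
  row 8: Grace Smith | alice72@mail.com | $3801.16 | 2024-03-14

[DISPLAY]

Name        │Email           │Amount  │Date      
────────────┼────────────────┼────────┼──────────
Bob Jones   │hank58@mail.com │$2894.52│2024-01-13
Eve Wilson  │alice97@mail.com│$4914.55│2024-05-10
Hank Taylor │eve78@mail.com  │$477.35 │2024-08-24
Alice Jones │dave41@mail.com │$31.18  │2024-05-19
Eve Taylor  │bob59@mail.com  │$381.35 │2024-11-22
Frank Jones │alice5@mail.com │$3998.03│2024-07-23
Carol Taylor│bob68@mail.com  │$1416.45│2024-03-11
Alice Wilson│bob84@mail.com  │$3770.34│2024-04-24
Grace Smith │alice72@mail.com│$3801.16│2024-03-14
                                                 
                                                 
                                                 
                                                 
                                                 
                                                 
                                                 
                                                 
                                                 
                                                 
                                                 


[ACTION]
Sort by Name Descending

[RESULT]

Name       ▼│Email           │Amount  │Date      
────────────┼────────────────┼────────┼──────────
Hank Taylor │eve78@mail.com  │$477.35 │2024-08-24
Grace Smith │alice72@mail.com│$3801.16│2024-03-14
Frank Jones │alice5@mail.com │$3998.03│2024-07-23
Eve Wilson  │alice97@mail.com│$4914.55│2024-05-10
Eve Taylor  │bob59@mail.com  │$381.35 │2024-11-22
Carol Taylor│bob68@mail.com  │$1416.45│2024-03-11
Bob Jones   │hank58@mail.com │$2894.52│2024-01-13
Alice Wilson│bob84@mail.com  │$3770.34│2024-04-24
Alice Jones │dave41@mail.com │$31.18  │2024-05-19
                                                 
                                                 
                                                 
                                                 
                                                 
                                                 
                                                 
                                                 
                                                 
                                                 
                                                 


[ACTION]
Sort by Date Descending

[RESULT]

Name        │Email           │Amount  │Date     ▼
────────────┼────────────────┼────────┼──────────
Eve Taylor  │bob59@mail.com  │$381.35 │2024-11-22
Hank Taylor │eve78@mail.com  │$477.35 │2024-08-24
Frank Jones │alice5@mail.com │$3998.03│2024-07-23
Alice Jones │dave41@mail.com │$31.18  │2024-05-19
Eve Wilson  │alice97@mail.com│$4914.55│2024-05-10
Alice Wilson│bob84@mail.com  │$3770.34│2024-04-24
Grace Smith │alice72@mail.com│$3801.16│2024-03-14
Carol Taylor│bob68@mail.com  │$1416.45│2024-03-11
Bob Jones   │hank58@mail.com │$2894.52│2024-01-13
                                                 
                                                 
                                                 
                                                 
                                                 
                                                 
                                                 
                                                 
                                                 
                                                 
                                                 


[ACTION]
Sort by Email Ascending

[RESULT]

Name        │Email          ▲│Amount  │Date      
────────────┼────────────────┼────────┼──────────
Frank Jones │alice5@mail.com │$3998.03│2024-07-23
Grace Smith │alice72@mail.com│$3801.16│2024-03-14
Eve Wilson  │alice97@mail.com│$4914.55│2024-05-10
Eve Taylor  │bob59@mail.com  │$381.35 │2024-11-22
Carol Taylor│bob68@mail.com  │$1416.45│2024-03-11
Alice Wilson│bob84@mail.com  │$3770.34│2024-04-24
Alice Jones │dave41@mail.com │$31.18  │2024-05-19
Hank Taylor │eve78@mail.com  │$477.35 │2024-08-24
Bob Jones   │hank58@mail.com │$2894.52│2024-01-13
                                                 
                                                 
                                                 
                                                 
                                                 
                                                 
                                                 
                                                 
                                                 
                                                 
                                                 


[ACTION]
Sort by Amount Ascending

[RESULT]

Name        │Email           │Amount ▲│Date      
────────────┼────────────────┼────────┼──────────
Alice Jones │dave41@mail.com │$31.18  │2024-05-19
Eve Taylor  │bob59@mail.com  │$381.35 │2024-11-22
Hank Taylor │eve78@mail.com  │$477.35 │2024-08-24
Carol Taylor│bob68@mail.com  │$1416.45│2024-03-11
Bob Jones   │hank58@mail.com │$2894.52│2024-01-13
Alice Wilson│bob84@mail.com  │$3770.34│2024-04-24
Grace Smith │alice72@mail.com│$3801.16│2024-03-14
Frank Jones │alice5@mail.com │$3998.03│2024-07-23
Eve Wilson  │alice97@mail.com│$4914.55│2024-05-10
                                                 
                                                 
                                                 
                                                 
                                                 
                                                 
                                                 
                                                 
                                                 
                                                 
                                                 


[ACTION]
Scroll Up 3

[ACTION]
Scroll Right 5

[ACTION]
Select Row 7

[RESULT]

Name        │Email           │Amount ▲│Date      
────────────┼────────────────┼────────┼──────────
Alice Jones │dave41@mail.com │$31.18  │2024-05-19
Eve Taylor  │bob59@mail.com  │$381.35 │2024-11-22
Hank Taylor │eve78@mail.com  │$477.35 │2024-08-24
Carol Taylor│bob68@mail.com  │$1416.45│2024-03-11
Bob Jones   │hank58@mail.com │$2894.52│2024-01-13
Alice Wilson│bob84@mail.com  │$3770.34│2024-04-24
Grace Smith │alice72@mail.com│$3801.16│2024-03-14
>rank Jones │alice5@mail.com │$3998.03│2024-07-23
Eve Wilson  │alice97@mail.com│$4914.55│2024-05-10
                                                 
                                                 
                                                 
                                                 
                                                 
                                                 
                                                 
                                                 
                                                 
                                                 
                                                 
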